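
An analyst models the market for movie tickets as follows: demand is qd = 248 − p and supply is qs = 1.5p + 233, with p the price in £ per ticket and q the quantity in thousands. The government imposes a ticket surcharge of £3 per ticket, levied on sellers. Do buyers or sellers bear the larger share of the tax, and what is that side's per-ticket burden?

Before the tax: set 248 − p = 1.5p + 233 → p* = £6, q* = 242.
With the tax collected from sellers, supply shifts: qs = 1.5(p − 3) + 233.
New equilibrium: buyers pay £7.8, sellers receive £4.8, q = 240.2. (Wedge: pb − ps = 3.)
Per-ticket burden: buyers £1.8, sellers £1.2.
Buyers take the larger share because demand is less price-elastic here (demand slope 1 vs supply slope 1.5).
The less price-elastic side of the market bears the larger share of a per-unit tax.

Buyers bear the larger share: £1.8 per ticket.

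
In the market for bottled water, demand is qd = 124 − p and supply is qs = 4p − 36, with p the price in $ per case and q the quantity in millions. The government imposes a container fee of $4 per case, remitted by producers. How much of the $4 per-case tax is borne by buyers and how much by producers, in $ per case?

Buyers bear $3.2 per case; producers bear $0.8 per case.

Without the tax, 124 − p = 4p − 36 gives 5p = 160, so p* = $32 and q* = 92.
With the tax collected from producers, supply shifts: qs = 4(p − 4) − 36.
Solving gives q = 88.8 with buyers paying $35.2 and producers receiving $31.2 (the $4 wedge).
Burden on buyers: $3.2; on producers: $0.8. (They sum to $4.)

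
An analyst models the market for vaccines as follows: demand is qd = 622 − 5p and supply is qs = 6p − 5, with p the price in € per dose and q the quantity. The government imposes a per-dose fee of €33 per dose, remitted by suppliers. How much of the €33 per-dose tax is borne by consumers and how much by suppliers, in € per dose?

Without the tax, 622 − 5p = 6p − 5 gives 11p = 627, so p* = €57 and q* = 337.
With the tax collected from suppliers, supply shifts: qs = 6(p − 33) − 5.
Solving gives q = 247 with consumers paying €75 and suppliers receiving €42 (the €33 wedge).
Burden on consumers: €18; on suppliers: €15. (They sum to €33.)

Consumers bear €18 per dose; suppliers bear €15 per dose.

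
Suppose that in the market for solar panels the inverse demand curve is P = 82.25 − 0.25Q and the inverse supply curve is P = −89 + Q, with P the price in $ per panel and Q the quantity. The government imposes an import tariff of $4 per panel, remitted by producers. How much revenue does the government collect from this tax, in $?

Tax revenue = $535.2.

Rewrite in direct form: Qd = 329 − 4P and Qs = P + 89.
Before the tax: set 329 − 4P = P + 89 → P* = $48, Q* = 137.
With the tax collected from producers, supply shifts: Qs = (P − 4) + 89.
New equilibrium: consumers pay $48.8, producers receive $44.8, Q = 133.8. (Wedge: Pb − Ps = 4.)
Revenue = t · Q = 4 · 133.8 = $535.2.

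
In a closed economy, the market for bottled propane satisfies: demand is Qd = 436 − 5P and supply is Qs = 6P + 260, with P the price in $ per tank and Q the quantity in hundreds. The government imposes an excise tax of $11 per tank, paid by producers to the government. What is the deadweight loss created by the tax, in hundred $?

Without the tax, 436 − 5P = 6P + 260 gives 11P = 176, so P* = $16 and Q* = 356.
With the tax collected from producers, supply shifts: Qs = 6(P − 11) + 260.
Solving gives Q = 326 with buyers paying $22 and producers receiving $11 (the $11 wedge).
Quantity falls by |ΔQ| = |356 − 326| = 30.
DWL = ½ · t · |ΔQ| = ½ · 11 · 30 = $165.

Deadweight loss = $165 hundred.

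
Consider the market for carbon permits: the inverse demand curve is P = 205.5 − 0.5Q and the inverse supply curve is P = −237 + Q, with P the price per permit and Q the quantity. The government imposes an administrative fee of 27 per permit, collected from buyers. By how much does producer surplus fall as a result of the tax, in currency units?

Producer surplus falls by 5148.

Inverting to Q(P) form: Qd = 411 − 2P; Qs = P + 237.
Without the tax, 411 − 2P = P + 237 gives 3P = 174, so P* = 58 and Q* = 295.
With the tax collected from buyers, demand (in seller-price terms) shifts: Qd = 411 − 2(P + 27).
Solving gives Q = 277 with buyers paying 67 and producers receiving 40 (the 27 wedge).
ΔPS is the trapezoid between Q = 277 and Q = 295 of height 18: ½ · (295 + 277) · 18 = 5148.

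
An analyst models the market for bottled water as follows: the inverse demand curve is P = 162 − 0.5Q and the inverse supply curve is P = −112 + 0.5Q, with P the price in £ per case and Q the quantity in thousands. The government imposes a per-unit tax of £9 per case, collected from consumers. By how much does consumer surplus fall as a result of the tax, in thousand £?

Consumer surplus falls by £1212.75 thousand.

Inverting to Q(P) form: Qd = 324 − 2P; Qs = 2P + 224.
Without the tax, 324 − 2P = 2P + 224 gives 4P = 100, so P* = £25 and Q* = 274.
With the tax collected from consumers, demand (in seller-price terms) shifts: Qd = 324 − 2(P + 9).
Solving gives Q = 265 with consumers paying £29.5 and suppliers receiving £20.5 (the £9 wedge).
ΔCS is the trapezoid between Q = 265 and Q = 274 of height £4.5: ½ · (274 + 265) · 4.5 = £1212.75.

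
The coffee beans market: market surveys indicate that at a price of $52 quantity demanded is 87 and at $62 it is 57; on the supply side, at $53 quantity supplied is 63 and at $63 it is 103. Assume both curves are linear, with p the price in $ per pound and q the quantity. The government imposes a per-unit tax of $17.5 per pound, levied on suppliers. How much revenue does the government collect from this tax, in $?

Demand slope: (57 − 87)/(62 − 52) = -3, so qd = 243 − 3p.
Supply slope: (103 − 63)/(63 − 53) = 4, so qs = 4p − 149.
Without the tax, 243 − 3p = 4p − 149 gives 7p = 392, so p* = $56 and q* = 75.
With the tax collected from suppliers, supply shifts: qs = 4(p − 17.5) − 149.
New equilibrium: buyers pay $66, suppliers receive $48.5, q = 45. (Wedge: pb − ps = 17.5.)
Revenue = t · Q = 17.5 · 45 = $787.5.

Tax revenue = $787.5.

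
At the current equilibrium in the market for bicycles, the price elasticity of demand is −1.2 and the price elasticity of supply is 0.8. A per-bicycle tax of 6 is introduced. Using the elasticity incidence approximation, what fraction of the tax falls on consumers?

Consumers' share ≈ 0.4.

Incidence ratio: consumers' share ≈ εs / (εs + |εd|) = 0.8 / (0.8 + 1.2) = 0.4.
Supply is the less elastic side, so consumers bear the smaller share.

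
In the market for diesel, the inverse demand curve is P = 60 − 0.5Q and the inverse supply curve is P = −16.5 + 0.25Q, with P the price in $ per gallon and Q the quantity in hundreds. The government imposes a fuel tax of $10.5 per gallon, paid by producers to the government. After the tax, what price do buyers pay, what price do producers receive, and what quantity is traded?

Rewrite in direct form: Qd = 120 − 2P and Qs = 4P + 66.
Before the tax: set 120 − 2P = 4P + 66 → P* = $9, Q* = 102.
With the tax collected from producers, supply shifts: Qs = 4(P − 10.5) + 66.
Solving gives Q = 88 with buyers paying $16 and producers receiving $5.5 (the $10.5 wedge).

Buyers pay $16; producers receive $5.5; quantity = 88.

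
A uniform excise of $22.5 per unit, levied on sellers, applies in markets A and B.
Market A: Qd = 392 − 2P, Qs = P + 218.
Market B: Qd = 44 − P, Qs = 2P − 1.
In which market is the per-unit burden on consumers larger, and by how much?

Market A: pre-tax P* = $58, Q* = 276; post-tax Q = 261; per-unit burden on consumers = $7.5.
Market B: pre-tax P* = $15, Q* = 29; post-tax Q = 14; per-unit burden on consumers = $15.
Difference: $7.5 vs $15 → market B is larger by $7.5.

Market B, by $7.5.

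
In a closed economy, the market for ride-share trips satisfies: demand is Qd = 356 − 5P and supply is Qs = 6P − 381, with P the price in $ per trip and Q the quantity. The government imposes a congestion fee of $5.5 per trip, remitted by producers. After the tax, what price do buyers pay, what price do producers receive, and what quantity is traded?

Before the tax: set 356 − 5P = 6P − 381 → P* = $67, Q* = 21.
With the tax collected from producers, supply shifts: Qs = 6(P − 5.5) − 381.
Solving gives Q = 6 with buyers paying $70 and producers receiving $64.5 (the $5.5 wedge).

Buyers pay $70; producers receive $64.5; quantity = 6.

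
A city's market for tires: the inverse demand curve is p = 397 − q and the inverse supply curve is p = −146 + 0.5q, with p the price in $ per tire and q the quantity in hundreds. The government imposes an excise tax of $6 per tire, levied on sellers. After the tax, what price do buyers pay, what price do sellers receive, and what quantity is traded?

Inverting to q(p) form: qd = 397 − p; qs = 2p + 292.
Without the tax, 397 − p = 2p + 292 gives 3p = 105, so p* = $35 and q* = 362.
With the tax collected from sellers, supply shifts: qs = 2(p − 6) + 292.
New equilibrium: buyers pay $39, sellers receive $33, q = 358. (Wedge: pb − ps = 6.)

Buyers pay $39; sellers receive $33; quantity = 358.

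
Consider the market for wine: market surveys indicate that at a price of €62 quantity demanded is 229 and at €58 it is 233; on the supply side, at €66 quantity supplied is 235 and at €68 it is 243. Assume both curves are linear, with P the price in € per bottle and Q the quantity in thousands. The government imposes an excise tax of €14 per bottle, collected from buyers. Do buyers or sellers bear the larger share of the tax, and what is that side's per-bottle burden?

Demand slope: (233 − 229)/(58 − 62) = -1, so Qd = 291 − P.
Supply slope: (243 − 235)/(68 − 66) = 4, so Qs = 4P − 29.
Before the tax: set 291 − P = 4P − 29 → P* = €64, Q* = 227.
With the tax collected from buyers, demand (in seller-price terms) shifts: Qd = 291 − (P + 14).
Solving gives Q = 215.8 with buyers paying €75.2 and sellers receiving €61.2 (the €14 wedge).
Per-bottle burden: buyers €11.2, sellers €2.8.
Buyers take the larger share because demand is less price-elastic here (demand slope 1 vs supply slope 4).

Buyers bear the larger share: €11.2 per bottle.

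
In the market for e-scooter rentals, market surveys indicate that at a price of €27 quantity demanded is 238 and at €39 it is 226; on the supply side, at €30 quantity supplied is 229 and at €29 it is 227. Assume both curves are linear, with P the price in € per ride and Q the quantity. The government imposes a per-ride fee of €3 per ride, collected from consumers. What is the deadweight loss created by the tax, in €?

Deadweight loss = €3.

Demand slope: (226 − 238)/(39 − 27) = -1, so Qd = 265 − P.
Supply slope: (227 − 229)/(29 − 30) = 2, so Qs = 2P + 169.
Before the tax: set 265 − P = 2P + 169 → P* = €32, Q* = 233.
With the tax collected from consumers, demand (in seller-price terms) shifts: Qd = 265 − (P + 3).
New equilibrium: consumers pay €34, producers receive €31, Q = 231. (Wedge: Pb − Ps = 3.)
Quantity falls by |ΔQ| = |233 − 231| = 2.
DWL = ½ · t · |ΔQ| = ½ · 3 · 2 = €3.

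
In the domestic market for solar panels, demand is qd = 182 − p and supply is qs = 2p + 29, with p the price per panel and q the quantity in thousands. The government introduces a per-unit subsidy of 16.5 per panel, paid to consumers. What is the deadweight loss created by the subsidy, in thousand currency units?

Deadweight loss = 90.75 thousand.

Without the subsidy, 182 − p = 2p + 29 gives 3p = 153, so p* = 51 and q* = 131.
With a per-unit subsidy paid to consumers, each effectively pays p − 16.5, so demand becomes qd = 182 − (p − 16.5).
Solving gives q = 142 with consumers paying 40 and producers receiving 56.5 (the 16.5 wedge).
Quantity rises by |ΔQ| = |131 − 142| = 11.
DWL = ½ · t · |ΔQ| = ½ · 16.5 · 11 = 90.75.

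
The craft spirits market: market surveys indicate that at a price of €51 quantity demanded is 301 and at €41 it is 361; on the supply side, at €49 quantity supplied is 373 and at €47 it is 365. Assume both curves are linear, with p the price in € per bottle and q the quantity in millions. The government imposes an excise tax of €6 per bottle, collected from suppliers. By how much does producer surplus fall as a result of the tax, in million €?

Demand slope: (361 − 301)/(41 − 51) = -6, so qd = 607 − 6p.
Supply slope: (365 − 373)/(47 − 49) = 4, so qs = 4p + 177.
Before the tax: set 607 − 6p = 4p + 177 → p* = €43, q* = 349.
With the tax collected from suppliers, supply shifts: qs = 4(p − 6) + 177.
Solving gives q = 334.6 with consumers paying €45.4 and suppliers receiving €39.4 (the €6 wedge).
ΔPS is the trapezoid between Q = 334.6 and Q = 349 of height €3.6: ½ · (349 + 334.6) · 3.6 = €1230.48.

Producer surplus falls by €1230.48 million.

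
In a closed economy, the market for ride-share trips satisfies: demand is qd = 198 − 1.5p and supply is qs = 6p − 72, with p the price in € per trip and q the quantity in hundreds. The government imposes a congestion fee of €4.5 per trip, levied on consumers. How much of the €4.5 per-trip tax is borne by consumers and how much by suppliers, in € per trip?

Consumers bear €3.6 per trip; suppliers bear €0.9 per trip.

Without the tax, 198 − 1.5p = 6p − 72 gives 7.5p = 270, so p* = €36 and q* = 144.
With the tax collected from consumers, demand (in seller-price terms) shifts: qd = 198 − 1.5(p + 4.5).
Solving gives q = 138.6 with consumers paying €39.6 and suppliers receiving €35.1 (the €4.5 wedge).
Burden on consumers: €3.6; on suppliers: €0.9. (They sum to €4.5.)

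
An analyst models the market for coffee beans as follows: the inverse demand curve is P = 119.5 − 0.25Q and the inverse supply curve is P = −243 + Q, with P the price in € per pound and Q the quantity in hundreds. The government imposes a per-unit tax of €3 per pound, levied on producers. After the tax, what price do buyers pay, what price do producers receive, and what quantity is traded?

Rewrite in direct form: Qd = 478 − 4P and Qs = P + 243.
Before the tax: set 478 − 4P = P + 243 → P* = €47, Q* = 290.
With the tax collected from producers, supply shifts: Qs = (P − 3) + 243.
Solving gives Q = 287.6 with buyers paying €47.6 and producers receiving €44.6 (the €3 wedge).
The less price-elastic side of the market bears the larger share of a per-unit tax.

Buyers pay €47.6; producers receive €44.6; quantity = 287.6.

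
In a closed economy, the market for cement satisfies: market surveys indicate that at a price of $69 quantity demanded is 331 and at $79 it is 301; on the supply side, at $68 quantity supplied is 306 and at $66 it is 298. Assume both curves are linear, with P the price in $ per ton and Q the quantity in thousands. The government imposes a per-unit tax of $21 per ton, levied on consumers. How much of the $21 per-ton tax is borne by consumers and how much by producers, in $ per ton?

Consumers bear $12 per ton; producers bear $9 per ton.

Demand slope: (301 − 331)/(79 − 69) = -3, so Qd = 538 − 3P.
Supply slope: (298 − 306)/(66 − 68) = 4, so Qs = 4P + 34.
Before the tax: set 538 − 3P = 4P + 34 → P* = $72, Q* = 322.
With the tax collected from consumers, demand (in seller-price terms) shifts: Qd = 538 − 3(P + 21).
New equilibrium: consumers pay $84, producers receive $63, Q = 286. (Wedge: Pb − Ps = 21.)
Burden on consumers: $12; on producers: $9. (They sum to $21.)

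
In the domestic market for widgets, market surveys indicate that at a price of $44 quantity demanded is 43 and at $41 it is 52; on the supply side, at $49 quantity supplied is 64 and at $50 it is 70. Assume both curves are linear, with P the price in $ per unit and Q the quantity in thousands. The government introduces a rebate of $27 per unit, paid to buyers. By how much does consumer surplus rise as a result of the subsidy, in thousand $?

Demand slope: (52 − 43)/(41 − 44) = -3, so Qd = 175 − 3P.
Supply slope: (70 − 64)/(50 − 49) = 6, so Qs = 6P − 230.
Before the subsidy: set 175 − 3P = 6P − 230 → P* = $45, Q* = 40.
With a per-unit subsidy paid to buyers, each effectively pays P − 27, so demand becomes Qd = 175 − 3(P − 27).
Solving gives Q = 94 with buyers paying $27 and sellers receiving $54 (the $27 wedge).
ΔCS is the trapezoid between Q = 94 and Q = 40 of height $18: ½ · (40 + 94) · 18 = $1206.

Consumer surplus rises by $1206 thousand.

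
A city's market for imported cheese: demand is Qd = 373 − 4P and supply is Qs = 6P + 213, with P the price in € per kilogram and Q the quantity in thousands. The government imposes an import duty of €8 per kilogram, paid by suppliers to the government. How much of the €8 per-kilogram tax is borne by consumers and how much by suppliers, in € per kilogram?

Consumers bear €4.8 per kilogram; suppliers bear €3.2 per kilogram.

Without the tax, 373 − 4P = 6P + 213 gives 10P = 160, so P* = €16 and Q* = 309.
With the tax collected from suppliers, supply shifts: Qs = 6(P − 8) + 213.
Solving gives Q = 289.8 with consumers paying €20.8 and suppliers receiving €12.8 (the €8 wedge).
Burden on consumers: €4.8; on suppliers: €3.2. (They sum to €8.)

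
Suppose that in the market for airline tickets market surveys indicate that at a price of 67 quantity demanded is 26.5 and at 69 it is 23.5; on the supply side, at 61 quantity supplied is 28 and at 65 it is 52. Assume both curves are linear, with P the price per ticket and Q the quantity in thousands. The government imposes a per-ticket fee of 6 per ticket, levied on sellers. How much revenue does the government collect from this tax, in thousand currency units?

Tax revenue = 160.8 thousand.

Demand slope: (23.5 − 26.5)/(69 − 67) = -1.5, so Qd = 127 − 1.5P.
Supply slope: (52 − 28)/(65 − 61) = 6, so Qs = 6P − 338.
Before the tax: set 127 − 1.5P = 6P − 338 → P* = 62, Q* = 34.
With the tax collected from sellers, supply shifts: Qs = 6(P − 6) − 338.
New equilibrium: buyers pay 66.8, sellers receive 60.8, Q = 26.8. (Wedge: Pb − Ps = 6.)
Revenue = t · Q = 6 · 26.8 = 160.8.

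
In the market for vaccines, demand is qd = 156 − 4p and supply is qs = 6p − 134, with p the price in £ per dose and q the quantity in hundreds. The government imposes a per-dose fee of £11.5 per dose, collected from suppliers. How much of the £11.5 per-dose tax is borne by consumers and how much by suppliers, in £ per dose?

Consumers bear £6.9 per dose; suppliers bear £4.6 per dose.

Without the tax, 156 − 4p = 6p − 134 gives 10p = 290, so p* = £29 and q* = 40.
With the tax collected from suppliers, supply shifts: qs = 6(p − 11.5) − 134.
New equilibrium: consumers pay £35.9, suppliers receive £24.4, q = 12.4. (Wedge: pb − ps = 11.5.)
Burden on consumers: £6.9; on suppliers: £4.6. (They sum to £11.5.)
The less price-elastic side of the market bears the larger share of a per-unit tax.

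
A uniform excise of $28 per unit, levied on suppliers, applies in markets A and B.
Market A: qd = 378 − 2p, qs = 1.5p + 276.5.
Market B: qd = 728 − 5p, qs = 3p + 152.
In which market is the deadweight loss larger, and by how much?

Market B, by $399.

Market A: pre-tax p* = $29, q* = 320; post-tax q = 296; deadweight loss = $336.
Market B: pre-tax p* = $72, q* = 368; post-tax q = 315.5; deadweight loss = $735.
Difference: $336 vs $735 → market B is larger by $399.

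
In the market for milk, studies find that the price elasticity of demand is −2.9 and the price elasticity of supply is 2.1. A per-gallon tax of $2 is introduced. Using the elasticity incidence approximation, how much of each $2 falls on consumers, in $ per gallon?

Incidence ratio: consumers' share ≈ εs / (εs + |εd|) = 2.1 / (2.1 + 2.9) = 0.42.
So consumers bear ≈ 0.42 × $2 = $0.84; producers bear $1.16.

Consumers bear ≈ $0.84 per gallon.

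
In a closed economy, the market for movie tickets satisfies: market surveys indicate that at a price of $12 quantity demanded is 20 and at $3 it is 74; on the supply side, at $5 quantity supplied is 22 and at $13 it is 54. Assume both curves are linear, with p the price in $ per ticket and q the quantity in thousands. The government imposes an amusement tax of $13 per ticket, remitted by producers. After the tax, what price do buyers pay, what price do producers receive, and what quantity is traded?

Buyers pay $14.2; producers receive $1.2; quantity = 6.8.

Demand slope: (74 − 20)/(3 − 12) = -6, so qd = 92 − 6p.
Supply slope: (54 − 22)/(13 − 5) = 4, so qs = 4p + 2.
Without the tax, 92 − 6p = 4p + 2 gives 10p = 90, so p* = $9 and q* = 38.
With the tax collected from producers, supply shifts: qs = 4(p − 13) + 2.
Solving gives q = 6.8 with buyers paying $14.2 and producers receiving $1.2 (the $13 wedge).
The less price-elastic side of the market bears the larger share of a per-unit tax.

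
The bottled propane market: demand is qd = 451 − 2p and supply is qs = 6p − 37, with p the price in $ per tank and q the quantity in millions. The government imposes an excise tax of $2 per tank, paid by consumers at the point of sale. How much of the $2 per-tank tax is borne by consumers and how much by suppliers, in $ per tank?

Consumers bear $1.5 per tank; suppliers bear $0.5 per tank.

Before the tax: set 451 − 2p = 6p − 37 → p* = $61, q* = 329.
With the tax collected from consumers, demand (in seller-price terms) shifts: qd = 451 − 2(p + 2).
Solving gives q = 326 with consumers paying $62.5 and suppliers receiving $60.5 (the $2 wedge).
Burden on consumers: $1.5; on suppliers: $0.5. (They sum to $2.)
The less price-elastic side of the market bears the larger share of a per-unit tax.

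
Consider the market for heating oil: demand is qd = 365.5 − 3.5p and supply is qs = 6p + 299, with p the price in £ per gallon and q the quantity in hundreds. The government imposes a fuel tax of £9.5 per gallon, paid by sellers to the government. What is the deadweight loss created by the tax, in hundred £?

Without the tax, 365.5 − 3.5p = 6p + 299 gives 9.5p = 66.5, so p* = £7 and q* = 341.
With the tax collected from sellers, supply shifts: qs = 6(p − 9.5) + 299.
New equilibrium: buyers pay £13, sellers receive £3.5, q = 320. (Wedge: pb − ps = 9.5.)
Quantity falls by |ΔQ| = |341 − 320| = 21.
DWL = ½ · t · |ΔQ| = ½ · 9.5 · 21 = £99.75.

Deadweight loss = £99.75 hundred.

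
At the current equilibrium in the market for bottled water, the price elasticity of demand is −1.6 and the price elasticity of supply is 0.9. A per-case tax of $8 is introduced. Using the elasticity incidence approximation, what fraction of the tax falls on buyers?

Buyers' share ≈ 0.36.

Incidence ratio: buyers' share ≈ εs / (εs + |εd|) = 0.9 / (0.9 + 1.6) = 0.36.
Supply is the less elastic side, so buyers bear the smaller share.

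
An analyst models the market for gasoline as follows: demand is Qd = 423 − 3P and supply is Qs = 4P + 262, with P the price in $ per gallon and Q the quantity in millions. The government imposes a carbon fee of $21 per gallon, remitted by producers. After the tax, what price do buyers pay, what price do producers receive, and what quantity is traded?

Before the tax: set 423 − 3P = 4P + 262 → P* = $23, Q* = 354.
With the tax collected from producers, supply shifts: Qs = 4(P − 21) + 262.
Solving gives Q = 318 with buyers paying $35 and producers receiving $14 (the $21 wedge).
The less price-elastic side of the market bears the larger share of a per-unit tax.

Buyers pay $35; producers receive $14; quantity = 318.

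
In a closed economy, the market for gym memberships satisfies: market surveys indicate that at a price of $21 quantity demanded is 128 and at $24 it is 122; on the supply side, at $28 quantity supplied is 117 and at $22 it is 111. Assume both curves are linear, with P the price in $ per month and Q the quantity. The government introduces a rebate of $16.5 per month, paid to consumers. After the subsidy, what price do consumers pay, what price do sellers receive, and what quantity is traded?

Demand slope: (122 − 128)/(24 − 21) = -2, so Qd = 170 − 2P.
Supply slope: (111 − 117)/(22 − 28) = 1, so Qs = P + 89.
Without the subsidy, 170 − 2P = P + 89 gives 3P = 81, so P* = $27 and Q* = 116.
With a per-unit subsidy paid to consumers, each effectively pays P − 16.5, so demand becomes Qd = 170 − 2(P − 16.5).
Solving gives Q = 127 with consumers paying $21.5 and sellers receiving $38 (the $16.5 wedge).

Consumers pay $21.5; sellers receive $38; quantity = 127.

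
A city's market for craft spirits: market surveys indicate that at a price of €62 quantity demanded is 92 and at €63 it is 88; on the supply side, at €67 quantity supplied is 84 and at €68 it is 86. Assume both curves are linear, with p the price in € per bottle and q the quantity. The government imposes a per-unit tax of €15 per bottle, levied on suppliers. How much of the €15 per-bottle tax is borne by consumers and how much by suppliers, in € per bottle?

Demand slope: (88 − 92)/(63 − 62) = -4, so qd = 340 − 4p.
Supply slope: (86 − 84)/(68 − 67) = 2, so qs = 2p − 50.
Before the tax: set 340 − 4p = 2p − 50 → p* = €65, q* = 80.
With the tax collected from suppliers, supply shifts: qs = 2(p − 15) − 50.
Solving gives q = 60 with consumers paying €70 and suppliers receiving €55 (the €15 wedge).
Burden on consumers: €5; on suppliers: €10. (They sum to €15.)

Consumers bear €5 per bottle; suppliers bear €10 per bottle.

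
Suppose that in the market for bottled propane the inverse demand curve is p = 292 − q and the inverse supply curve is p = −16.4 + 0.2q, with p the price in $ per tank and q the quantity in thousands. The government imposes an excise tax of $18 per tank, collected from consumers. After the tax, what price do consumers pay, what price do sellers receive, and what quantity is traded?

Consumers pay $50; sellers receive $32; quantity = 242.

Inverting to q(p) form: qd = 292 − p; qs = 5p + 82.
Without the tax, 292 − p = 5p + 82 gives 6p = 210, so p* = $35 and q* = 257.
With the tax collected from consumers, demand (in seller-price terms) shifts: qd = 292 − (p + 18).
Solving gives q = 242 with consumers paying $50 and sellers receiving $32 (the $18 wedge).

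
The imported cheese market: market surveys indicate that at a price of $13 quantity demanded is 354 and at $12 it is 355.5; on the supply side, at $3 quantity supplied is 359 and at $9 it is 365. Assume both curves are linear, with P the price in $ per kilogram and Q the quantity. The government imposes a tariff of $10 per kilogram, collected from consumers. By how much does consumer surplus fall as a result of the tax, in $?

Demand slope: (355.5 − 354)/(12 − 13) = -1.5, so Qd = 373.5 − 1.5P.
Supply slope: (365 − 359)/(9 − 3) = 1, so Qs = P + 356.
Without the tax, 373.5 − 1.5P = P + 356 gives 2.5P = 17.5, so P* = $7 and Q* = 363.
With the tax collected from consumers, demand (in seller-price terms) shifts: Qd = 373.5 − 1.5(P + 10).
New equilibrium: consumers pay $11, suppliers receive $1, Q = 357. (Wedge: Pb − Ps = 10.)
ΔCS is the trapezoid between Q = 357 and Q = 363 of height $4: ½ · (363 + 357) · 4 = $1440.

Consumer surplus falls by $1440.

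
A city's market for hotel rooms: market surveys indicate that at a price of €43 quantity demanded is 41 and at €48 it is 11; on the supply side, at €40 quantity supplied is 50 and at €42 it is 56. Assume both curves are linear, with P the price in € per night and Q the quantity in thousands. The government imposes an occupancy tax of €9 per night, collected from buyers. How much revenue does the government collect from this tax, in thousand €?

Demand slope: (11 − 41)/(48 − 43) = -6, so Qd = 299 − 6P.
Supply slope: (56 − 50)/(42 − 40) = 3, so Qs = 3P − 70.
Before the tax: set 299 − 6P = 3P − 70 → P* = €41, Q* = 53.
With the tax collected from buyers, demand (in seller-price terms) shifts: Qd = 299 − 6(P + 9).
Solving gives Q = 35 with buyers paying €44 and suppliers receiving €35 (the €9 wedge).
Revenue = t · Q = 9 · 35 = €315.

Tax revenue = €315 thousand.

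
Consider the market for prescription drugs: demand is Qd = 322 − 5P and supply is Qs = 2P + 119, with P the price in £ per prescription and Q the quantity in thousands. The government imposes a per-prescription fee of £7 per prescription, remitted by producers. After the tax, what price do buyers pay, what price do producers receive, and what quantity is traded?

Buyers pay £31; producers receive £24; quantity = 167.

Before the tax: set 322 − 5P = 2P + 119 → P* = £29, Q* = 177.
With the tax collected from producers, supply shifts: Qs = 2(P − 7) + 119.
New equilibrium: buyers pay £31, producers receive £24, Q = 167. (Wedge: Pb − Ps = 7.)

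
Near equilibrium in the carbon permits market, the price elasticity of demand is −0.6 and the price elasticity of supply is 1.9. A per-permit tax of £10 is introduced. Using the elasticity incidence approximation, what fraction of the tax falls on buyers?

Incidence ratio: buyers' share ≈ εs / (εs + |εd|) = 1.9 / (1.9 + 0.6) = 0.76.
Supply is the more elastic side, so buyers bear the larger share.

Buyers' share ≈ 0.76.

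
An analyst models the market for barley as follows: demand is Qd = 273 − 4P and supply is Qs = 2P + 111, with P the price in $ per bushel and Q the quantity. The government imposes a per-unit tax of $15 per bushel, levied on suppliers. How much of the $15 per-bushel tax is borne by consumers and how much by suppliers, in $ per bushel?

Consumers bear $5 per bushel; suppliers bear $10 per bushel.

Without the tax, 273 − 4P = 2P + 111 gives 6P = 162, so P* = $27 and Q* = 165.
With the tax collected from suppliers, supply shifts: Qs = 2(P − 15) + 111.
New equilibrium: consumers pay $32, suppliers receive $17, Q = 145. (Wedge: Pb − Ps = 15.)
Burden on consumers: $5; on suppliers: $10. (They sum to $15.)
The less price-elastic side of the market bears the larger share of a per-unit tax.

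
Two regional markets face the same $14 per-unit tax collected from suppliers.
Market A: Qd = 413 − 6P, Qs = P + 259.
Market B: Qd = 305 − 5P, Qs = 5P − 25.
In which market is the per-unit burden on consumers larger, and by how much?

Market A: pre-tax P* = $22, Q* = 281; post-tax Q = 269; per-unit burden on consumers = $2.
Market B: pre-tax P* = $33, Q* = 140; post-tax Q = 105; per-unit burden on consumers = $7.
Difference: $2 vs $7 → market B is larger by $5.

Market B, by $5.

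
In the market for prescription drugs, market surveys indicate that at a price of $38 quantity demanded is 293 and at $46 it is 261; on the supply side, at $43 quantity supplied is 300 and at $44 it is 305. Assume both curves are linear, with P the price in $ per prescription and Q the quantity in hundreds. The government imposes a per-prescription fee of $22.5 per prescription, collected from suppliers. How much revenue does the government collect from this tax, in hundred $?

Tax revenue = $5287.5 hundred.

Demand slope: (261 − 293)/(46 − 38) = -4, so Qd = 445 − 4P.
Supply slope: (305 − 300)/(44 − 43) = 5, so Qs = 5P + 85.
Without the tax, 445 − 4P = 5P + 85 gives 9P = 360, so P* = $40 and Q* = 285.
With the tax collected from suppliers, supply shifts: Qs = 5(P − 22.5) + 85.
New equilibrium: buyers pay $52.5, suppliers receive $30, Q = 235. (Wedge: Pb − Ps = 22.5.)
Revenue = t · Q = 22.5 · 235 = $5287.5.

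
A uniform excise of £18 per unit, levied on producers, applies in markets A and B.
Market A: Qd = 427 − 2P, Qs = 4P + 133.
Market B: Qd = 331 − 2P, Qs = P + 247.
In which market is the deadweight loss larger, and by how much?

Market A: pre-tax P* = £49, Q* = 329; post-tax Q = 305; deadweight loss = £216.
Market B: pre-tax P* = £28, Q* = 275; post-tax Q = 263; deadweight loss = £108.
Difference: £216 vs £108 → market A is larger by £108.

Market A, by £108.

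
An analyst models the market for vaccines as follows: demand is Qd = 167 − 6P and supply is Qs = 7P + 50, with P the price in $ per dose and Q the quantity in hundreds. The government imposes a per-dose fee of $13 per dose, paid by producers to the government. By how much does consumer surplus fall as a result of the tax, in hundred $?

Consumer surplus falls by $644 hundred.

Before the tax: set 167 − 6P = 7P + 50 → P* = $9, Q* = 113.
With the tax collected from producers, supply shifts: Qs = 7(P − 13) + 50.
Solving gives Q = 71 with buyers paying $16 and producers receiving $3 (the $13 wedge).
ΔCS is the trapezoid between Q = 71 and Q = 113 of height $7: ½ · (113 + 71) · 7 = $644.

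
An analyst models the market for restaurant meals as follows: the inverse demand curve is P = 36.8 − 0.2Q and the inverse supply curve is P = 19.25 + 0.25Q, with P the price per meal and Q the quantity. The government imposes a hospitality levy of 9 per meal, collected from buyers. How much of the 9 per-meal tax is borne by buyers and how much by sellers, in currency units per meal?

Rewrite in direct form: Qd = 184 − 5P and Qs = 4P − 77.
Before the tax: set 184 − 5P = 4P − 77 → P* = 29, Q* = 39.
With the tax collected from buyers, demand (in seller-price terms) shifts: Qd = 184 − 5(P + 9).
Solving gives Q = 19 with buyers paying 33 and sellers receiving 24 (the 9 wedge).
Burden on buyers: 4; on sellers: 5. (They sum to 9.)

Buyers bear 4 per meal; sellers bear 5 per meal.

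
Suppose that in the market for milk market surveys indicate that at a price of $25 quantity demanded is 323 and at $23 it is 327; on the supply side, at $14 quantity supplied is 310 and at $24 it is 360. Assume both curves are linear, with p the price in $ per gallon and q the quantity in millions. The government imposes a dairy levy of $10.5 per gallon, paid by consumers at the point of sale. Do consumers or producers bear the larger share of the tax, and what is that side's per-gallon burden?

Demand slope: (327 − 323)/(23 − 25) = -2, so qd = 373 − 2p.
Supply slope: (360 − 310)/(24 − 14) = 5, so qs = 5p + 240.
Before the tax: set 373 − 2p = 5p + 240 → p* = $19, q* = 335.
With the tax collected from consumers, demand (in seller-price terms) shifts: qd = 373 − 2(p + 10.5).
Solving gives q = 320 with consumers paying $26.5 and producers receiving $16 (the $10.5 wedge).
Per-gallon burden: consumers $7.5, producers $3.
Consumers take the larger share because demand is less price-elastic here (demand slope 2 vs supply slope 5).

Consumers bear the larger share: $7.5 per gallon.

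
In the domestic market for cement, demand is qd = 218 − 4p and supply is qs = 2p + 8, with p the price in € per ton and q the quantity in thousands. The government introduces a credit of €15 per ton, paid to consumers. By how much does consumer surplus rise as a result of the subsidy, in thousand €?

Consumer surplus rises by €440 thousand.

Before the subsidy: set 218 − 4p = 2p + 8 → p* = €35, q* = 78.
With a per-unit subsidy paid to consumers, each effectively pays p − 15, so demand becomes qd = 218 − 4(p − 15).
New equilibrium: consumers pay €30, suppliers receive €45, q = 98. (Wedge: pb − ps = −15.)
ΔCS is the trapezoid between Q = 98 and Q = 78 of height €5: ½ · (78 + 98) · 5 = €440.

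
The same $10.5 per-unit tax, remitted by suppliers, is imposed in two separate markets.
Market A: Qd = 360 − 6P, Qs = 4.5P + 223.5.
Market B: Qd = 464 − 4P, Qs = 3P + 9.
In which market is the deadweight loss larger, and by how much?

Market A: pre-tax P* = $13, Q* = 282; post-tax Q = 255; deadweight loss = $141.75.
Market B: pre-tax P* = $65, Q* = 204; post-tax Q = 186; deadweight loss = $94.5.
Difference: $141.75 vs $94.5 → market A is larger by $47.25.

Market A, by $47.25.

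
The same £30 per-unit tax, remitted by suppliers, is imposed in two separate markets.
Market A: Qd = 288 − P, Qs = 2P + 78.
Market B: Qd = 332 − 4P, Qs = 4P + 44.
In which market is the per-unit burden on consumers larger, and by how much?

Market A, by £5.

Market A: pre-tax P* = £70, Q* = 218; post-tax Q = 198; per-unit burden on consumers = £20.
Market B: pre-tax P* = £36, Q* = 188; post-tax Q = 128; per-unit burden on consumers = £15.
Difference: £20 vs £15 → market A is larger by £5.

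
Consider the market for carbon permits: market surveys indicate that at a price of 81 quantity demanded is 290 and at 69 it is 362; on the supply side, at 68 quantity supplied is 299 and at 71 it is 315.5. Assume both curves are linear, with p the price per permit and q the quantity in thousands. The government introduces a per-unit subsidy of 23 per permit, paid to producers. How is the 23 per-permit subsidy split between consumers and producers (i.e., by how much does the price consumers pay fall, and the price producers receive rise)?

Demand slope: (362 − 290)/(69 − 81) = -6, so qd = 776 − 6p.
Supply slope: (315.5 − 299)/(71 − 68) = 5.5, so qs = 5.5p − 75.
Before the subsidy: set 776 − 6p = 5.5p − 75 → p* = 74, q* = 332.
With a per-unit subsidy paid to producers, each receives p + 23 per unit sold, so supply becomes qs = 5.5(p + 23) − 75.
New equilibrium: consumers pay 63, producers receive 86, q = 398. (Wedge: pb − ps = −23.)
Gain to consumers: 11; to producers: 12. (They sum to 23.)

Consumers gain 11 per permit; producers gain 12 per permit.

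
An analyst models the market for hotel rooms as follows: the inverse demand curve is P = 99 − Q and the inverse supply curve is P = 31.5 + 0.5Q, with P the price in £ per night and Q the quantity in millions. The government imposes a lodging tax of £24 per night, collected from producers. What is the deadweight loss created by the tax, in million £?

Inverting to Q(P) form: Qd = 99 − P; Qs = 2P − 63.
Before the tax: set 99 − P = 2P − 63 → P* = £54, Q* = 45.
With the tax collected from producers, supply shifts: Qs = 2(P − 24) − 63.
Solving gives Q = 29 with buyers paying £70 and producers receiving £46 (the £24 wedge).
Quantity falls by |ΔQ| = |45 − 29| = 16.
DWL = ½ · t · |ΔQ| = ½ · 24 · 16 = £192.

Deadweight loss = £192 million.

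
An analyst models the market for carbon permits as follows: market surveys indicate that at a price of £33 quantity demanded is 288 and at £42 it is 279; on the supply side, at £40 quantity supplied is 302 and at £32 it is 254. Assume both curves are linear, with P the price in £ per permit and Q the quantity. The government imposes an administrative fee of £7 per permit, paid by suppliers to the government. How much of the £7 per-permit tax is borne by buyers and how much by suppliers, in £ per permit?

Buyers bear £6 per permit; suppliers bear £1 per permit.

Demand slope: (279 − 288)/(42 − 33) = -1, so Qd = 321 − P.
Supply slope: (254 − 302)/(32 − 40) = 6, so Qs = 6P + 62.
Before the tax: set 321 − P = 6P + 62 → P* = £37, Q* = 284.
With the tax collected from suppliers, supply shifts: Qs = 6(P − 7) + 62.
Solving gives Q = 278 with buyers paying £43 and suppliers receiving £36 (the £7 wedge).
Burden on buyers: £6; on suppliers: £1. (They sum to £7.)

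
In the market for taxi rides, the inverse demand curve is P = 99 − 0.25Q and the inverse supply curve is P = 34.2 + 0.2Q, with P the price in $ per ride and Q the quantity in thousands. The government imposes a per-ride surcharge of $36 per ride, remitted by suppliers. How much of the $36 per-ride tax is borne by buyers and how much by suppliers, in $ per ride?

Inverting to Q(P) form: Qd = 396 − 4P; Qs = 5P − 171.
Before the tax: set 396 − 4P = 5P − 171 → P* = $63, Q* = 144.
With the tax collected from suppliers, supply shifts: Qs = 5(P − 36) − 171.
New equilibrium: buyers pay $83, suppliers receive $47, Q = 64. (Wedge: Pb − Ps = 36.)
Burden on buyers: $20; on suppliers: $16. (They sum to $36.)
The less price-elastic side of the market bears the larger share of a per-unit tax.

Buyers bear $20 per ride; suppliers bear $16 per ride.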